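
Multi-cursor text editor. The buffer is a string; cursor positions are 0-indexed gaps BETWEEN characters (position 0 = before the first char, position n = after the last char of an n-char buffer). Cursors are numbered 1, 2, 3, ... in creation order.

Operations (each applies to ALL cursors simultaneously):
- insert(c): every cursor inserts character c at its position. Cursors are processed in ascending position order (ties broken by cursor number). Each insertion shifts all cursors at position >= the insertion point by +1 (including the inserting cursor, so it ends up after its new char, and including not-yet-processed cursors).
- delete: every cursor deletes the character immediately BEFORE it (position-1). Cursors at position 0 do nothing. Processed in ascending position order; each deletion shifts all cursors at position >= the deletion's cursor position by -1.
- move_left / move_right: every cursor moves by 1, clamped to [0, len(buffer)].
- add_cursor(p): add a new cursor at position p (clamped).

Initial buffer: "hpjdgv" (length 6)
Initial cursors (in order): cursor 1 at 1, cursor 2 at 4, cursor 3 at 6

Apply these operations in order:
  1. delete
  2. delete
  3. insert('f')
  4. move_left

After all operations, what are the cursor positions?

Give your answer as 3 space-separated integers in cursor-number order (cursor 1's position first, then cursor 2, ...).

Answer: 0 3 3

Derivation:
After op 1 (delete): buffer="pjg" (len 3), cursors c1@0 c2@2 c3@3, authorship ...
After op 2 (delete): buffer="p" (len 1), cursors c1@0 c2@1 c3@1, authorship .
After op 3 (insert('f')): buffer="fpff" (len 4), cursors c1@1 c2@4 c3@4, authorship 1.23
After op 4 (move_left): buffer="fpff" (len 4), cursors c1@0 c2@3 c3@3, authorship 1.23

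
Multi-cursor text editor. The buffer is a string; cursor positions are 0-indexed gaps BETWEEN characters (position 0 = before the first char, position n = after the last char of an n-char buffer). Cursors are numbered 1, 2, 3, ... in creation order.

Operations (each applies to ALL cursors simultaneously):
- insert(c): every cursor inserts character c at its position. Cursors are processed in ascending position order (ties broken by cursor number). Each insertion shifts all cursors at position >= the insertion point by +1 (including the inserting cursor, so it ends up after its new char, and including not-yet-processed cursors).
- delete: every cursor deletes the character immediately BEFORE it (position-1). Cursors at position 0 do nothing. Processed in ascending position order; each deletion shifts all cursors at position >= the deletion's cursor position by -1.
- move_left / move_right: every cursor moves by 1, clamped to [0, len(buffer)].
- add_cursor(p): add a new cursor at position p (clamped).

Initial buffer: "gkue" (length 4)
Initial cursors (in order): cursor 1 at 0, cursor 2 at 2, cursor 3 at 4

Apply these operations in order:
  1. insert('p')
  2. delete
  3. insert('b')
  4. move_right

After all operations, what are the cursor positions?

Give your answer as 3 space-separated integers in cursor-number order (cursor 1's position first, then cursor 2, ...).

Answer: 2 5 7

Derivation:
After op 1 (insert('p')): buffer="pgkpuep" (len 7), cursors c1@1 c2@4 c3@7, authorship 1..2..3
After op 2 (delete): buffer="gkue" (len 4), cursors c1@0 c2@2 c3@4, authorship ....
After op 3 (insert('b')): buffer="bgkbueb" (len 7), cursors c1@1 c2@4 c3@7, authorship 1..2..3
After op 4 (move_right): buffer="bgkbueb" (len 7), cursors c1@2 c2@5 c3@7, authorship 1..2..3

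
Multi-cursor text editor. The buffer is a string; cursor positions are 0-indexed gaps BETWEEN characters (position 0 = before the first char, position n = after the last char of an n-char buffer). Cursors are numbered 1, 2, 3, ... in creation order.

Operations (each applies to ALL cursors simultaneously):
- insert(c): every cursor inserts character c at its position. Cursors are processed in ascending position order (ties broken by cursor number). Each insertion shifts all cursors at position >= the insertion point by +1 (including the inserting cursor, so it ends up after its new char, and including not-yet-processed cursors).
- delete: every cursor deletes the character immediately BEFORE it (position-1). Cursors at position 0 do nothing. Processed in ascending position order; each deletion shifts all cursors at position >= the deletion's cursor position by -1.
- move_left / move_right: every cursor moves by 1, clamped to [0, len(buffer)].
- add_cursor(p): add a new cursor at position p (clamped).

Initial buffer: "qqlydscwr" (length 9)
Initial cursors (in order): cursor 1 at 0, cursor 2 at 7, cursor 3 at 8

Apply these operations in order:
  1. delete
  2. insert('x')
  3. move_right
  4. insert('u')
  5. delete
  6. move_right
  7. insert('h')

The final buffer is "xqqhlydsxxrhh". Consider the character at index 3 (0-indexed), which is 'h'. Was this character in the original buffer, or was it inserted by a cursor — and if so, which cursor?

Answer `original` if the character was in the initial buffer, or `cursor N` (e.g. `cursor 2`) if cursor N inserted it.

Answer: cursor 1

Derivation:
After op 1 (delete): buffer="qqlydsr" (len 7), cursors c1@0 c2@6 c3@6, authorship .......
After op 2 (insert('x')): buffer="xqqlydsxxr" (len 10), cursors c1@1 c2@9 c3@9, authorship 1......23.
After op 3 (move_right): buffer="xqqlydsxxr" (len 10), cursors c1@2 c2@10 c3@10, authorship 1......23.
After op 4 (insert('u')): buffer="xquqlydsxxruu" (len 13), cursors c1@3 c2@13 c3@13, authorship 1.1.....23.23
After op 5 (delete): buffer="xqqlydsxxr" (len 10), cursors c1@2 c2@10 c3@10, authorship 1......23.
After op 6 (move_right): buffer="xqqlydsxxr" (len 10), cursors c1@3 c2@10 c3@10, authorship 1......23.
After op 7 (insert('h')): buffer="xqqhlydsxxrhh" (len 13), cursors c1@4 c2@13 c3@13, authorship 1..1....23.23
Authorship (.=original, N=cursor N): 1 . . 1 . . . . 2 3 . 2 3
Index 3: author = 1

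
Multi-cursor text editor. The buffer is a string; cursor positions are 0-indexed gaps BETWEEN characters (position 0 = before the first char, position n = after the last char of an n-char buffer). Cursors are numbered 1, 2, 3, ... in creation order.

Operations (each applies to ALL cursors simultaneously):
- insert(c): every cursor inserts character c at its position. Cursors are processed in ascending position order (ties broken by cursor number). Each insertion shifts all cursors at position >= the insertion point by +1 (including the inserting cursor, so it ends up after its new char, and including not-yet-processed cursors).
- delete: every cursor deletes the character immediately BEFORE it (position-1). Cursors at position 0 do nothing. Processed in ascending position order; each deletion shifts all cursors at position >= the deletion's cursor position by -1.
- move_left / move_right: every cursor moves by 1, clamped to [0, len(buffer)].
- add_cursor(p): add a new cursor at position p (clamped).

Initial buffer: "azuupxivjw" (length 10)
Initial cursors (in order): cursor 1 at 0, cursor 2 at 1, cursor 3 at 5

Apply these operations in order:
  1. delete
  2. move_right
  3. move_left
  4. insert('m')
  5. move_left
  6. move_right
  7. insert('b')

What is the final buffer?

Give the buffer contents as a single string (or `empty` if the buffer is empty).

Answer: mmbbzuumbxivjw

Derivation:
After op 1 (delete): buffer="zuuxivjw" (len 8), cursors c1@0 c2@0 c3@3, authorship ........
After op 2 (move_right): buffer="zuuxivjw" (len 8), cursors c1@1 c2@1 c3@4, authorship ........
After op 3 (move_left): buffer="zuuxivjw" (len 8), cursors c1@0 c2@0 c3@3, authorship ........
After op 4 (insert('m')): buffer="mmzuumxivjw" (len 11), cursors c1@2 c2@2 c3@6, authorship 12...3.....
After op 5 (move_left): buffer="mmzuumxivjw" (len 11), cursors c1@1 c2@1 c3@5, authorship 12...3.....
After op 6 (move_right): buffer="mmzuumxivjw" (len 11), cursors c1@2 c2@2 c3@6, authorship 12...3.....
After op 7 (insert('b')): buffer="mmbbzuumbxivjw" (len 14), cursors c1@4 c2@4 c3@9, authorship 1212...33.....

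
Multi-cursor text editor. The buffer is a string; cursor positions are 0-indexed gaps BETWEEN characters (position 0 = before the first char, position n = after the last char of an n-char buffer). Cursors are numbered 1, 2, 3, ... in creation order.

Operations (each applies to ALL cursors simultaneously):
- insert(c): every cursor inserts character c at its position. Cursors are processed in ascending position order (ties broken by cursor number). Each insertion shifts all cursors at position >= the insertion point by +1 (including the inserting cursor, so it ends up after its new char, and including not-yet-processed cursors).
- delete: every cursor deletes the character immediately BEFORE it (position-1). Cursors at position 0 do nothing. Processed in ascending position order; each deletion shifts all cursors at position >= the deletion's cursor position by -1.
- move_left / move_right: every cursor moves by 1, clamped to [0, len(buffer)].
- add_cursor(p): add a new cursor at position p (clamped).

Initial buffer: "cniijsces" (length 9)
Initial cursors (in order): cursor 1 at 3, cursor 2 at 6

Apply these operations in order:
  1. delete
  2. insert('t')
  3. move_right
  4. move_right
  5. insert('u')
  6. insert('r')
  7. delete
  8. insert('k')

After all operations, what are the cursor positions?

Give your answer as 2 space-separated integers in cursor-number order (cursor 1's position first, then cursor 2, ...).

Answer: 7 12

Derivation:
After op 1 (delete): buffer="cnijces" (len 7), cursors c1@2 c2@4, authorship .......
After op 2 (insert('t')): buffer="cntijtces" (len 9), cursors c1@3 c2@6, authorship ..1..2...
After op 3 (move_right): buffer="cntijtces" (len 9), cursors c1@4 c2@7, authorship ..1..2...
After op 4 (move_right): buffer="cntijtces" (len 9), cursors c1@5 c2@8, authorship ..1..2...
After op 5 (insert('u')): buffer="cntijutceus" (len 11), cursors c1@6 c2@10, authorship ..1..12..2.
After op 6 (insert('r')): buffer="cntijurtceurs" (len 13), cursors c1@7 c2@12, authorship ..1..112..22.
After op 7 (delete): buffer="cntijutceus" (len 11), cursors c1@6 c2@10, authorship ..1..12..2.
After op 8 (insert('k')): buffer="cntijuktceuks" (len 13), cursors c1@7 c2@12, authorship ..1..112..22.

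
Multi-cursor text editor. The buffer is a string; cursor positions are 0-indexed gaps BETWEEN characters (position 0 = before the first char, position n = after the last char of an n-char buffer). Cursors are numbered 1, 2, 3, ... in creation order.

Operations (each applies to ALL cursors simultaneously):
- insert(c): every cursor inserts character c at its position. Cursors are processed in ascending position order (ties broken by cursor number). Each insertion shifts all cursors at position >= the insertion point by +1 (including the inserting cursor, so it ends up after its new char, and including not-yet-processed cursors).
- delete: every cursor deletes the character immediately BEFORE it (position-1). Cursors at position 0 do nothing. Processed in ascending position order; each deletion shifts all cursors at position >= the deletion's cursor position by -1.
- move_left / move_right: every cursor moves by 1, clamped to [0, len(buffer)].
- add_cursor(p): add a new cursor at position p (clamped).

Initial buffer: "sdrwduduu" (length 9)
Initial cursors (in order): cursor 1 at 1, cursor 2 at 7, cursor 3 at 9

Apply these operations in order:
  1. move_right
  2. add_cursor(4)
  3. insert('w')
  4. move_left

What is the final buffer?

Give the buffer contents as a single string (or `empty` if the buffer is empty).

Answer: sdwrwwduduwuw

Derivation:
After op 1 (move_right): buffer="sdrwduduu" (len 9), cursors c1@2 c2@8 c3@9, authorship .........
After op 2 (add_cursor(4)): buffer="sdrwduduu" (len 9), cursors c1@2 c4@4 c2@8 c3@9, authorship .........
After op 3 (insert('w')): buffer="sdwrwwduduwuw" (len 13), cursors c1@3 c4@6 c2@11 c3@13, authorship ..1..4....2.3
After op 4 (move_left): buffer="sdwrwwduduwuw" (len 13), cursors c1@2 c4@5 c2@10 c3@12, authorship ..1..4....2.3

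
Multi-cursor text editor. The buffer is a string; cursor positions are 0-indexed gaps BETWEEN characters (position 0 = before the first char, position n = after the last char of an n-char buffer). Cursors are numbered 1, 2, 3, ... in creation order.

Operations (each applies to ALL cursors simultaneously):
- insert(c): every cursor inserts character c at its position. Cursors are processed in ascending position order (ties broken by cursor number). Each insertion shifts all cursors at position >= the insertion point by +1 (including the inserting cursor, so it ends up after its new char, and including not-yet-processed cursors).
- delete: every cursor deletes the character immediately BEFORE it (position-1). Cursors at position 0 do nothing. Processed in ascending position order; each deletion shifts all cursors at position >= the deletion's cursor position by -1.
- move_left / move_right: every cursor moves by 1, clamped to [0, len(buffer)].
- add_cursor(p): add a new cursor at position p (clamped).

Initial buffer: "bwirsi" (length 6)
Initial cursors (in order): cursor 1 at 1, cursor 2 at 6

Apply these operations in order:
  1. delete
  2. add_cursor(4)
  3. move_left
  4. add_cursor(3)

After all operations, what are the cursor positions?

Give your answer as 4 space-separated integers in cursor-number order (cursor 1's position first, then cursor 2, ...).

After op 1 (delete): buffer="wirs" (len 4), cursors c1@0 c2@4, authorship ....
After op 2 (add_cursor(4)): buffer="wirs" (len 4), cursors c1@0 c2@4 c3@4, authorship ....
After op 3 (move_left): buffer="wirs" (len 4), cursors c1@0 c2@3 c3@3, authorship ....
After op 4 (add_cursor(3)): buffer="wirs" (len 4), cursors c1@0 c2@3 c3@3 c4@3, authorship ....

Answer: 0 3 3 3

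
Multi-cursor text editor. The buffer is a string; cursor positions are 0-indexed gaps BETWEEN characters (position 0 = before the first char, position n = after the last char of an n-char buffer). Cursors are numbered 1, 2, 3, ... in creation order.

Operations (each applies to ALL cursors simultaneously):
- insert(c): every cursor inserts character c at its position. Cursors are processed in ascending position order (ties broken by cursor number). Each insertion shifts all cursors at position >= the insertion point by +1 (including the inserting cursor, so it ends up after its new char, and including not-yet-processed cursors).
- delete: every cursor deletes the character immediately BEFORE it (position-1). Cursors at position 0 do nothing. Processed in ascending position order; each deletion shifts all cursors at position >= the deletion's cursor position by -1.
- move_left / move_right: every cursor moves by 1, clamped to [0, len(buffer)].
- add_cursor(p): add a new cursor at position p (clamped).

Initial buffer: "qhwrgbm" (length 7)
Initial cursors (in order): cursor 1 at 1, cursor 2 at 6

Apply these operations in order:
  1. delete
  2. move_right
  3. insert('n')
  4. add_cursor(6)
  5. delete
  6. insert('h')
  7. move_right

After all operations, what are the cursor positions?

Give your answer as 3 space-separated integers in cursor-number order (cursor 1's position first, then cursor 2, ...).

Answer: 3 7 7

Derivation:
After op 1 (delete): buffer="hwrgm" (len 5), cursors c1@0 c2@4, authorship .....
After op 2 (move_right): buffer="hwrgm" (len 5), cursors c1@1 c2@5, authorship .....
After op 3 (insert('n')): buffer="hnwrgmn" (len 7), cursors c1@2 c2@7, authorship .1....2
After op 4 (add_cursor(6)): buffer="hnwrgmn" (len 7), cursors c1@2 c3@6 c2@7, authorship .1....2
After op 5 (delete): buffer="hwrg" (len 4), cursors c1@1 c2@4 c3@4, authorship ....
After op 6 (insert('h')): buffer="hhwrghh" (len 7), cursors c1@2 c2@7 c3@7, authorship .1...23
After op 7 (move_right): buffer="hhwrghh" (len 7), cursors c1@3 c2@7 c3@7, authorship .1...23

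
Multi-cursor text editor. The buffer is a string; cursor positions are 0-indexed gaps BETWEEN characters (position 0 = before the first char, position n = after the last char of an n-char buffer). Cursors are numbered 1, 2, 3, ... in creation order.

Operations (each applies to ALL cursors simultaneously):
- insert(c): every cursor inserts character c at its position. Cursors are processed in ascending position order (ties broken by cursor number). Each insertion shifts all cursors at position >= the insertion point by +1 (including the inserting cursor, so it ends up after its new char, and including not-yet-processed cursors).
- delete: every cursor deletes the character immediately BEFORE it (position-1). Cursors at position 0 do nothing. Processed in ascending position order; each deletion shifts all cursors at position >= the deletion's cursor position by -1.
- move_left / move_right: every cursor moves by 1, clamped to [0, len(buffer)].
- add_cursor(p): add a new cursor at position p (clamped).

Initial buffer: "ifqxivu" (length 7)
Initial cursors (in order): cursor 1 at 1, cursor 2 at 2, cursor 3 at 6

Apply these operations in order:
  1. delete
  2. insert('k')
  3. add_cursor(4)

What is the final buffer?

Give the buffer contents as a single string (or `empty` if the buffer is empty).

After op 1 (delete): buffer="qxiu" (len 4), cursors c1@0 c2@0 c3@3, authorship ....
After op 2 (insert('k')): buffer="kkqxiku" (len 7), cursors c1@2 c2@2 c3@6, authorship 12...3.
After op 3 (add_cursor(4)): buffer="kkqxiku" (len 7), cursors c1@2 c2@2 c4@4 c3@6, authorship 12...3.

Answer: kkqxiku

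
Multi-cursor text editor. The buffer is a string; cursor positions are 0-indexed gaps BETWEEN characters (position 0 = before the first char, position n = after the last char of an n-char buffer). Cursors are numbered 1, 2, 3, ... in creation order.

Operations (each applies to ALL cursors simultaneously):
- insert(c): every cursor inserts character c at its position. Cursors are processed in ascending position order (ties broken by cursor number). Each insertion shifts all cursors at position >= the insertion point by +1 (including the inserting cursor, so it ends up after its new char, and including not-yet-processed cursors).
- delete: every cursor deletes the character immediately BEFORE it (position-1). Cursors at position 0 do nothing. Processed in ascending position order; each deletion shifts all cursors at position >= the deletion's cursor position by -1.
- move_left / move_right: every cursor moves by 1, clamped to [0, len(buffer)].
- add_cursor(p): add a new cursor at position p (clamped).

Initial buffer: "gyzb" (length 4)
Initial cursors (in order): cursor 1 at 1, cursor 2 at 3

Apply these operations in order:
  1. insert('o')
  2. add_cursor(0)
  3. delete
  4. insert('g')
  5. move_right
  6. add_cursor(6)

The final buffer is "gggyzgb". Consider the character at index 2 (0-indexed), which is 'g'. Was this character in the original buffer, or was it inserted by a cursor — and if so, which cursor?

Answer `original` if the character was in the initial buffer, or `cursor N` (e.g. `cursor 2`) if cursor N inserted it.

Answer: cursor 1

Derivation:
After op 1 (insert('o')): buffer="goyzob" (len 6), cursors c1@2 c2@5, authorship .1..2.
After op 2 (add_cursor(0)): buffer="goyzob" (len 6), cursors c3@0 c1@2 c2@5, authorship .1..2.
After op 3 (delete): buffer="gyzb" (len 4), cursors c3@0 c1@1 c2@3, authorship ....
After op 4 (insert('g')): buffer="gggyzgb" (len 7), cursors c3@1 c1@3 c2@6, authorship 3.1..2.
After op 5 (move_right): buffer="gggyzgb" (len 7), cursors c3@2 c1@4 c2@7, authorship 3.1..2.
After op 6 (add_cursor(6)): buffer="gggyzgb" (len 7), cursors c3@2 c1@4 c4@6 c2@7, authorship 3.1..2.
Authorship (.=original, N=cursor N): 3 . 1 . . 2 .
Index 2: author = 1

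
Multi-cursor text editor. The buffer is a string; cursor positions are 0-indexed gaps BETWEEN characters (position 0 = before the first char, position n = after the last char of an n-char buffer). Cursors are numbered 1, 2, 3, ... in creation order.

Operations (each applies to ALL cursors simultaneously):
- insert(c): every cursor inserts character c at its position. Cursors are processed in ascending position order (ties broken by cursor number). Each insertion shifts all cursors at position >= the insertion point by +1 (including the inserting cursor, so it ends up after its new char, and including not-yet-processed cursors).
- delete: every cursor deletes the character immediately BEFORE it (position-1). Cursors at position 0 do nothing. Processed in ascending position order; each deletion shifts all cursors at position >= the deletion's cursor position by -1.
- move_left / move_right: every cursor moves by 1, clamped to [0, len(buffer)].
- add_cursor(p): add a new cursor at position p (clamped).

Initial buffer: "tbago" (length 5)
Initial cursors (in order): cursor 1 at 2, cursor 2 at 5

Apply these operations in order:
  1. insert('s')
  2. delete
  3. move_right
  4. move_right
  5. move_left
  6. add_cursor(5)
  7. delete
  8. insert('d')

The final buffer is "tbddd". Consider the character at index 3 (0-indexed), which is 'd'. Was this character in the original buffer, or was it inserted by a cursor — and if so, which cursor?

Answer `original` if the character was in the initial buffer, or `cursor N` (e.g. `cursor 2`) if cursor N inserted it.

After op 1 (insert('s')): buffer="tbsagos" (len 7), cursors c1@3 c2@7, authorship ..1...2
After op 2 (delete): buffer="tbago" (len 5), cursors c1@2 c2@5, authorship .....
After op 3 (move_right): buffer="tbago" (len 5), cursors c1@3 c2@5, authorship .....
After op 4 (move_right): buffer="tbago" (len 5), cursors c1@4 c2@5, authorship .....
After op 5 (move_left): buffer="tbago" (len 5), cursors c1@3 c2@4, authorship .....
After op 6 (add_cursor(5)): buffer="tbago" (len 5), cursors c1@3 c2@4 c3@5, authorship .....
After op 7 (delete): buffer="tb" (len 2), cursors c1@2 c2@2 c3@2, authorship ..
After op 8 (insert('d')): buffer="tbddd" (len 5), cursors c1@5 c2@5 c3@5, authorship ..123
Authorship (.=original, N=cursor N): . . 1 2 3
Index 3: author = 2

Answer: cursor 2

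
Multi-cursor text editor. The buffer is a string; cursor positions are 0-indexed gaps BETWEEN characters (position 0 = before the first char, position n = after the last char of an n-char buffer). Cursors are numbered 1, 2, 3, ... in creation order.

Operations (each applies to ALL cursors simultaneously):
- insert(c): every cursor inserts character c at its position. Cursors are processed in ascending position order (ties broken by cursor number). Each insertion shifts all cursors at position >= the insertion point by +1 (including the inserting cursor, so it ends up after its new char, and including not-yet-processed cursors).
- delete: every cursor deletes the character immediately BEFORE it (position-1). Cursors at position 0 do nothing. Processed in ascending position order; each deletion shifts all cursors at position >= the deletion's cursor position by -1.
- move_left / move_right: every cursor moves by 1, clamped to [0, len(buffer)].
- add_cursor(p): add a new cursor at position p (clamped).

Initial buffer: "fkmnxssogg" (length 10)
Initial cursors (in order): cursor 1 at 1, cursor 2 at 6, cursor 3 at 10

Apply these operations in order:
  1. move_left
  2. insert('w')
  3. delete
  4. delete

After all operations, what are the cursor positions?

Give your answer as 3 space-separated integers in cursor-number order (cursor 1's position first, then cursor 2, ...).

After op 1 (move_left): buffer="fkmnxssogg" (len 10), cursors c1@0 c2@5 c3@9, authorship ..........
After op 2 (insert('w')): buffer="wfkmnxwssogwg" (len 13), cursors c1@1 c2@7 c3@12, authorship 1.....2....3.
After op 3 (delete): buffer="fkmnxssogg" (len 10), cursors c1@0 c2@5 c3@9, authorship ..........
After op 4 (delete): buffer="fkmnssog" (len 8), cursors c1@0 c2@4 c3@7, authorship ........

Answer: 0 4 7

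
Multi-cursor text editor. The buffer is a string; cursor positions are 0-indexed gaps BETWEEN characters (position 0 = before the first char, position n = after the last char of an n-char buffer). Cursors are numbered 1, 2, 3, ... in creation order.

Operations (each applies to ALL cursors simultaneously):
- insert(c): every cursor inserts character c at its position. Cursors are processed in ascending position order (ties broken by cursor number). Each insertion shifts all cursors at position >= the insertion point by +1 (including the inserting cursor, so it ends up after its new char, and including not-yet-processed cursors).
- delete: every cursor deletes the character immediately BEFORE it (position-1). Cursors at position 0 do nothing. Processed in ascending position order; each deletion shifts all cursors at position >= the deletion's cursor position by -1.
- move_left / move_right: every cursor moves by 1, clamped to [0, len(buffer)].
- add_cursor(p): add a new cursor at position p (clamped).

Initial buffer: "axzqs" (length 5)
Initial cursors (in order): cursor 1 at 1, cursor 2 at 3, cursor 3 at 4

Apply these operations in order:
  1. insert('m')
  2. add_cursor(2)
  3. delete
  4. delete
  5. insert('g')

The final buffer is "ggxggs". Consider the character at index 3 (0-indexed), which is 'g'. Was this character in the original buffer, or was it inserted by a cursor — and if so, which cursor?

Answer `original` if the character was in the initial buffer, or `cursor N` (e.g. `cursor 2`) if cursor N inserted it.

Answer: cursor 2

Derivation:
After op 1 (insert('m')): buffer="amxzmqms" (len 8), cursors c1@2 c2@5 c3@7, authorship .1..2.3.
After op 2 (add_cursor(2)): buffer="amxzmqms" (len 8), cursors c1@2 c4@2 c2@5 c3@7, authorship .1..2.3.
After op 3 (delete): buffer="xzqs" (len 4), cursors c1@0 c4@0 c2@2 c3@3, authorship ....
After op 4 (delete): buffer="xs" (len 2), cursors c1@0 c4@0 c2@1 c3@1, authorship ..
After op 5 (insert('g')): buffer="ggxggs" (len 6), cursors c1@2 c4@2 c2@5 c3@5, authorship 14.23.
Authorship (.=original, N=cursor N): 1 4 . 2 3 .
Index 3: author = 2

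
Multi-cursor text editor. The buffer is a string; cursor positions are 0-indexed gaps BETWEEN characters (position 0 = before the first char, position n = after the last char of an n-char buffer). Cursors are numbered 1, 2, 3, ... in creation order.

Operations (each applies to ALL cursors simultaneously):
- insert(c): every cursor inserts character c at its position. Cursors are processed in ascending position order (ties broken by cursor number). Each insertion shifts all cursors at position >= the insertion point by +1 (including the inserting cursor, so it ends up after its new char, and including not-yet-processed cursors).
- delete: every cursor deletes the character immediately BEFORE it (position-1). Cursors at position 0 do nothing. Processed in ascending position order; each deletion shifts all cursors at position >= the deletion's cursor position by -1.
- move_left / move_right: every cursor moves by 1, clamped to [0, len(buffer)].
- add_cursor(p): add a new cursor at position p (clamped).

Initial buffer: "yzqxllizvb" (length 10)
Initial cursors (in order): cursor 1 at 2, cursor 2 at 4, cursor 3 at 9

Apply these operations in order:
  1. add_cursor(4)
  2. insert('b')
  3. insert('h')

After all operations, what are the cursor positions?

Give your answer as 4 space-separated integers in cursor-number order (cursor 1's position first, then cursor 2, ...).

After op 1 (add_cursor(4)): buffer="yzqxllizvb" (len 10), cursors c1@2 c2@4 c4@4 c3@9, authorship ..........
After op 2 (insert('b')): buffer="yzbqxbbllizvbb" (len 14), cursors c1@3 c2@7 c4@7 c3@13, authorship ..1..24.....3.
After op 3 (insert('h')): buffer="yzbhqxbbhhllizvbhb" (len 18), cursors c1@4 c2@10 c4@10 c3@17, authorship ..11..2424.....33.

Answer: 4 10 17 10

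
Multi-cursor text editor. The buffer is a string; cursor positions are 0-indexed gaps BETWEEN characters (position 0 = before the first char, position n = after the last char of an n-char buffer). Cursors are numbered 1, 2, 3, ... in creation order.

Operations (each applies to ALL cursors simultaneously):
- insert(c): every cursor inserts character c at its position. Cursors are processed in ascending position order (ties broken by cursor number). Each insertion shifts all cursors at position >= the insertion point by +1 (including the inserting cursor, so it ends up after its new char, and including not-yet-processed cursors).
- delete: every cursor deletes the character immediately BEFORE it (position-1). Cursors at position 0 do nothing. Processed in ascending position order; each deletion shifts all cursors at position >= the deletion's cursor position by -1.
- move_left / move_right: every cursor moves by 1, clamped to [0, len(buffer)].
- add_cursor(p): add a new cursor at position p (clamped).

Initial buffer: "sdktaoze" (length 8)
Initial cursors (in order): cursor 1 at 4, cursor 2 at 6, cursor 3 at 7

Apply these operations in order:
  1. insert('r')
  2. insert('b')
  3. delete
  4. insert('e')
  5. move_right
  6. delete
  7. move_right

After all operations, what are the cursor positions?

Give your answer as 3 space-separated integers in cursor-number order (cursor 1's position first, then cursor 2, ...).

Answer: 7 10 11

Derivation:
After op 1 (insert('r')): buffer="sdktraorzre" (len 11), cursors c1@5 c2@8 c3@10, authorship ....1..2.3.
After op 2 (insert('b')): buffer="sdktrbaorbzrbe" (len 14), cursors c1@6 c2@10 c3@13, authorship ....11..22.33.
After op 3 (delete): buffer="sdktraorzre" (len 11), cursors c1@5 c2@8 c3@10, authorship ....1..2.3.
After op 4 (insert('e')): buffer="sdktreaorezree" (len 14), cursors c1@6 c2@10 c3@13, authorship ....11..22.33.
After op 5 (move_right): buffer="sdktreaorezree" (len 14), cursors c1@7 c2@11 c3@14, authorship ....11..22.33.
After op 6 (delete): buffer="sdktreorere" (len 11), cursors c1@6 c2@9 c3@11, authorship ....11.2233
After op 7 (move_right): buffer="sdktreorere" (len 11), cursors c1@7 c2@10 c3@11, authorship ....11.2233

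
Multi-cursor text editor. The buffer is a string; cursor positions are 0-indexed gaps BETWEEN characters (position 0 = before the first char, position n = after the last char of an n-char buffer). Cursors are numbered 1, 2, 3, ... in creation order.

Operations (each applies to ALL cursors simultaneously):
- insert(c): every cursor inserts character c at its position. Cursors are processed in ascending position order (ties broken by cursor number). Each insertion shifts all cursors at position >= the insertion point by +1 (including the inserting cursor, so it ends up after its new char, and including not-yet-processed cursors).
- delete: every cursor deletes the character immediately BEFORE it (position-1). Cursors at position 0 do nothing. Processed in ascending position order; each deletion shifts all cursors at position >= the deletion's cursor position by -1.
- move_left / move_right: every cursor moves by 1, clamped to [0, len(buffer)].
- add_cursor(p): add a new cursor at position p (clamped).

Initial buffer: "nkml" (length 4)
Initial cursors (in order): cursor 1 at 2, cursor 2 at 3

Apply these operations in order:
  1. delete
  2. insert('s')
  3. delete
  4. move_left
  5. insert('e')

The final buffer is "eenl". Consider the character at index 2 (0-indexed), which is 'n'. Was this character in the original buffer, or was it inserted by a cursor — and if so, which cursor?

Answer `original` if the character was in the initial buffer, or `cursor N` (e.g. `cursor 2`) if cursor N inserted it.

Answer: original

Derivation:
After op 1 (delete): buffer="nl" (len 2), cursors c1@1 c2@1, authorship ..
After op 2 (insert('s')): buffer="nssl" (len 4), cursors c1@3 c2@3, authorship .12.
After op 3 (delete): buffer="nl" (len 2), cursors c1@1 c2@1, authorship ..
After op 4 (move_left): buffer="nl" (len 2), cursors c1@0 c2@0, authorship ..
After op 5 (insert('e')): buffer="eenl" (len 4), cursors c1@2 c2@2, authorship 12..
Authorship (.=original, N=cursor N): 1 2 . .
Index 2: author = original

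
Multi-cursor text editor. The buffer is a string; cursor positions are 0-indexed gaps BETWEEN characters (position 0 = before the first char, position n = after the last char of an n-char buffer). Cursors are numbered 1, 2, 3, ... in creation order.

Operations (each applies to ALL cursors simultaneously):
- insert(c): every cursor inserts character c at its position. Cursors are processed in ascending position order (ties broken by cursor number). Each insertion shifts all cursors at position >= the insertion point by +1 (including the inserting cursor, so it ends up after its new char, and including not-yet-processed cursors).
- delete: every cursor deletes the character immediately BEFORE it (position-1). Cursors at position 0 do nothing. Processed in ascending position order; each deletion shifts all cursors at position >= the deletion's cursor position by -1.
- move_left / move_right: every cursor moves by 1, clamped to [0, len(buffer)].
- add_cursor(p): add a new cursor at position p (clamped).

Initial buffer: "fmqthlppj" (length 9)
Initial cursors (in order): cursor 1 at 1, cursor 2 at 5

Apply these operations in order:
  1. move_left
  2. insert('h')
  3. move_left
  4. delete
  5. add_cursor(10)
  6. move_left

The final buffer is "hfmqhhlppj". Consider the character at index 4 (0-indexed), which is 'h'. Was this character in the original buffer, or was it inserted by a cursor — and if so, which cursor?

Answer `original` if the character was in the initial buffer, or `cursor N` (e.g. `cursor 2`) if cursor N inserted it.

After op 1 (move_left): buffer="fmqthlppj" (len 9), cursors c1@0 c2@4, authorship .........
After op 2 (insert('h')): buffer="hfmqthhlppj" (len 11), cursors c1@1 c2@6, authorship 1....2.....
After op 3 (move_left): buffer="hfmqthhlppj" (len 11), cursors c1@0 c2@5, authorship 1....2.....
After op 4 (delete): buffer="hfmqhhlppj" (len 10), cursors c1@0 c2@4, authorship 1...2.....
After op 5 (add_cursor(10)): buffer="hfmqhhlppj" (len 10), cursors c1@0 c2@4 c3@10, authorship 1...2.....
After op 6 (move_left): buffer="hfmqhhlppj" (len 10), cursors c1@0 c2@3 c3@9, authorship 1...2.....
Authorship (.=original, N=cursor N): 1 . . . 2 . . . . .
Index 4: author = 2

Answer: cursor 2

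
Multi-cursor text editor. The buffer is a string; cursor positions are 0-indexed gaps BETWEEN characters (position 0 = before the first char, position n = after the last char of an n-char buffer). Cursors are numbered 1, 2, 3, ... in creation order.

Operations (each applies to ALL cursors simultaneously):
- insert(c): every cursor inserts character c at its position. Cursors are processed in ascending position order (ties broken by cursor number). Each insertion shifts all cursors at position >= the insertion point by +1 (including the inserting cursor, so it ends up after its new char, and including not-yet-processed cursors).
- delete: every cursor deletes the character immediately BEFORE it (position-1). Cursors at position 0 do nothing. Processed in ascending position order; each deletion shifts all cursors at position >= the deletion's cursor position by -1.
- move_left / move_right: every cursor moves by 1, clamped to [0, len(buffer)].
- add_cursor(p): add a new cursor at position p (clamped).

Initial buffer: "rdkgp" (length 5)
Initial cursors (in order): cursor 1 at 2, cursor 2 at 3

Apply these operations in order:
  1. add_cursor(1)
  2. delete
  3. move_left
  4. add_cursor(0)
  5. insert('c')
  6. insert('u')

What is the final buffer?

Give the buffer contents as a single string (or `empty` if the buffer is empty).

After op 1 (add_cursor(1)): buffer="rdkgp" (len 5), cursors c3@1 c1@2 c2@3, authorship .....
After op 2 (delete): buffer="gp" (len 2), cursors c1@0 c2@0 c3@0, authorship ..
After op 3 (move_left): buffer="gp" (len 2), cursors c1@0 c2@0 c3@0, authorship ..
After op 4 (add_cursor(0)): buffer="gp" (len 2), cursors c1@0 c2@0 c3@0 c4@0, authorship ..
After op 5 (insert('c')): buffer="ccccgp" (len 6), cursors c1@4 c2@4 c3@4 c4@4, authorship 1234..
After op 6 (insert('u')): buffer="ccccuuuugp" (len 10), cursors c1@8 c2@8 c3@8 c4@8, authorship 12341234..

Answer: ccccuuuugp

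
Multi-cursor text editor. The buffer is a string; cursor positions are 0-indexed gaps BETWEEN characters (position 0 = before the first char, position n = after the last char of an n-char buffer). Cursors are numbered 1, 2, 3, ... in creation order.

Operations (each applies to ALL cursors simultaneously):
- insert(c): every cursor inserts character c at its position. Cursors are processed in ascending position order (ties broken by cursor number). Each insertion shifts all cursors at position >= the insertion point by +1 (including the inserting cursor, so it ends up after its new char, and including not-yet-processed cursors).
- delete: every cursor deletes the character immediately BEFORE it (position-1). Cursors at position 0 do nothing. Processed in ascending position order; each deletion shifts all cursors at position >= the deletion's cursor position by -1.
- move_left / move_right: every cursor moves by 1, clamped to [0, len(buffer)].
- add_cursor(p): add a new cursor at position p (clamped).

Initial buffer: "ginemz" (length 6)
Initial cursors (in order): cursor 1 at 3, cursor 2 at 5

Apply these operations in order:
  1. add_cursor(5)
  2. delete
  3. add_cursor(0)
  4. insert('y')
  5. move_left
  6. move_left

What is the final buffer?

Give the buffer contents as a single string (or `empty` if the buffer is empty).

Answer: ygiyyyz

Derivation:
After op 1 (add_cursor(5)): buffer="ginemz" (len 6), cursors c1@3 c2@5 c3@5, authorship ......
After op 2 (delete): buffer="giz" (len 3), cursors c1@2 c2@2 c3@2, authorship ...
After op 3 (add_cursor(0)): buffer="giz" (len 3), cursors c4@0 c1@2 c2@2 c3@2, authorship ...
After op 4 (insert('y')): buffer="ygiyyyz" (len 7), cursors c4@1 c1@6 c2@6 c3@6, authorship 4..123.
After op 5 (move_left): buffer="ygiyyyz" (len 7), cursors c4@0 c1@5 c2@5 c3@5, authorship 4..123.
After op 6 (move_left): buffer="ygiyyyz" (len 7), cursors c4@0 c1@4 c2@4 c3@4, authorship 4..123.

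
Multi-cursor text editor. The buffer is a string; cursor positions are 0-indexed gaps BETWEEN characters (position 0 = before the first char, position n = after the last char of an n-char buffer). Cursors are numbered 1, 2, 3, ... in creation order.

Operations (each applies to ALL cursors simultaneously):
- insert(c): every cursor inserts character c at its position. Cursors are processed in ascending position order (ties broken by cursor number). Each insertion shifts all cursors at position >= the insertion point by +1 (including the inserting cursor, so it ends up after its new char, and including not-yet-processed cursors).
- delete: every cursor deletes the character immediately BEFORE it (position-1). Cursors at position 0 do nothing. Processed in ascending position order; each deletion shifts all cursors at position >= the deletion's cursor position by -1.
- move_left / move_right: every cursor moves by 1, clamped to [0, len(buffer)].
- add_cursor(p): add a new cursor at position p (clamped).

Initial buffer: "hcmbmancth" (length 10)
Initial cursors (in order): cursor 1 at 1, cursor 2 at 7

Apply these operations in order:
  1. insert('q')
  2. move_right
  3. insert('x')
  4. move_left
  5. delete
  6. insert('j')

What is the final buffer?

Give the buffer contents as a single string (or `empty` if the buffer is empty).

Answer: hqjxmbmanqjxth

Derivation:
After op 1 (insert('q')): buffer="hqcmbmanqcth" (len 12), cursors c1@2 c2@9, authorship .1......2...
After op 2 (move_right): buffer="hqcmbmanqcth" (len 12), cursors c1@3 c2@10, authorship .1......2...
After op 3 (insert('x')): buffer="hqcxmbmanqcxth" (len 14), cursors c1@4 c2@12, authorship .1.1.....2.2..
After op 4 (move_left): buffer="hqcxmbmanqcxth" (len 14), cursors c1@3 c2@11, authorship .1.1.....2.2..
After op 5 (delete): buffer="hqxmbmanqxth" (len 12), cursors c1@2 c2@9, authorship .11.....22..
After op 6 (insert('j')): buffer="hqjxmbmanqjxth" (len 14), cursors c1@3 c2@11, authorship .111.....222..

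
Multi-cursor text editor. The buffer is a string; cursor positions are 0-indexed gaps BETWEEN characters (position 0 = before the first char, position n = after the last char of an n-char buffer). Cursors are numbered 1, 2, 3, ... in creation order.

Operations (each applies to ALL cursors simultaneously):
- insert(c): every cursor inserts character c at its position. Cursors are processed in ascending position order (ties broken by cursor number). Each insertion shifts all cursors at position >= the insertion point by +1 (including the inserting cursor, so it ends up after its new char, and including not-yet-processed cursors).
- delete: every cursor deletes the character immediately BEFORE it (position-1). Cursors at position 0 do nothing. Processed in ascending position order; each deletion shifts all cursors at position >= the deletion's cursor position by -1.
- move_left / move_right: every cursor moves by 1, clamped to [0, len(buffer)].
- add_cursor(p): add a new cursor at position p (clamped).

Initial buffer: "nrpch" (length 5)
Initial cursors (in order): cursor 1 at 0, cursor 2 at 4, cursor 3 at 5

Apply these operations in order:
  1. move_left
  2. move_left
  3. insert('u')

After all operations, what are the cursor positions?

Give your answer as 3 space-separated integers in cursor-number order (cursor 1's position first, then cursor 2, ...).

After op 1 (move_left): buffer="nrpch" (len 5), cursors c1@0 c2@3 c3@4, authorship .....
After op 2 (move_left): buffer="nrpch" (len 5), cursors c1@0 c2@2 c3@3, authorship .....
After op 3 (insert('u')): buffer="unrupuch" (len 8), cursors c1@1 c2@4 c3@6, authorship 1..2.3..

Answer: 1 4 6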